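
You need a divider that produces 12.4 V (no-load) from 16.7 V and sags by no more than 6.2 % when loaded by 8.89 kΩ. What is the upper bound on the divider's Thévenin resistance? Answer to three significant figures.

Loading drop = R_th/(R_th + R_L) ≤ 0.0620, so R_th ≤ R_L · ε/(1−ε) = 8.89 kΩ × 0.0620/0.9380 = 588 Ω.
(Any R1, R2 with R2/(R1+R2) = 0.743 and R1‖R2 ≤ 588 Ω will meet the spec.)

R_th ≤ 588 Ω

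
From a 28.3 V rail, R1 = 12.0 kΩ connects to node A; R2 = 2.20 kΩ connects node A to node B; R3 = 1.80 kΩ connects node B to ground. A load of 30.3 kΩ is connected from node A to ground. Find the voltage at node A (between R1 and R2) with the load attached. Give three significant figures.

Below node A the series string R2+R3 = 4.000 kΩ sits in parallel with the 30.3 kΩ load: 3.534 kΩ.
V_A = 28.3 × 3.534/(12.0 + 3.534) = 6.44 V.

V ≈ 6.44 V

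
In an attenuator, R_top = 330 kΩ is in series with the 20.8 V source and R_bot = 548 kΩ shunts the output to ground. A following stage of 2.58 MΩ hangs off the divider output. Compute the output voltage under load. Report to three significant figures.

V_out ≈ 12.0 V

The load sits in parallel with R_bot: R_bot‖R_L = (548 × 2580) / (548 + 2580) = 452.0 kΩ.
V_out = 20.8 × 452.0 / (330 + 452.0) = 20.8 × 452.0/782.0 = 12.0 V.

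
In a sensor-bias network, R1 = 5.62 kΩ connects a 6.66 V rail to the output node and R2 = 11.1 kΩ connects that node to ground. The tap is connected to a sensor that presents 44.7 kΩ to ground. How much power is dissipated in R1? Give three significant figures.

P ≈ 1.18 mW

Total resistance from the source is R1 + (R2‖R_L) = 14.51 kΩ, so I = 6.66/14.51 kΩ = 0.4589 mA.
P = I²·R1 = (0.4589 mA)² × 5.62 kΩ = 1.18 mW.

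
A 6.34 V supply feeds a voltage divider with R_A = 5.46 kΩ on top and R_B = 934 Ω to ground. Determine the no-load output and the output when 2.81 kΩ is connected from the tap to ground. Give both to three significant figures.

Unloaded: 0.926 V; loaded: 0.721 V

Open-circuit: V = 6.34 × 934/(5460 + 934) = 0.926 V.
With the load, R_B becomes R_B‖R_L = 701.0 Ω, so V = 6.34 × 701.0/6161 = 0.721 V.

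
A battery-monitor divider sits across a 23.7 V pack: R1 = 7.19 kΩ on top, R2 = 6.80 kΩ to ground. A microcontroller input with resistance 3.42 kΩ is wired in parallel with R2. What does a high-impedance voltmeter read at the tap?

The load sits in parallel with R2: R2‖R_L = (6.80 × 3.42) / (6.80 + 3.42) = 2.276 kΩ.
V_out = 23.7 × 2.276 / (7.19 + 2.276) = 23.7 × 2.276/9.466 = 5.70 V.
(Unloaded it would have been 11.5 V.)

V_out ≈ 5.70 V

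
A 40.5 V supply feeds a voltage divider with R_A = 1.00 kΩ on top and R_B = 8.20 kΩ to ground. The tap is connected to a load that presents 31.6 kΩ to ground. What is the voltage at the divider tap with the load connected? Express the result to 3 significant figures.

The load sits in parallel with R_B: R_B‖R_L = (8.20 × 31.6) / (8.20 + 31.6) = 6.511 kΩ.
V_out = 40.5 × 6.511 / (1.00 + 6.511) = 40.5 × 6.511/7.511 = 35.1 V.
(Unloaded it would have been 36.1 V.)

V_out ≈ 35.1 V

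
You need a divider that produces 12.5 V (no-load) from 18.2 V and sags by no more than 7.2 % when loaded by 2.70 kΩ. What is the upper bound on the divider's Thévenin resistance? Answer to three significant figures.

R_th ≤ 209 Ω

Loading drop = R_th/(R_th + R_L) ≤ 0.0720, so R_th ≤ R_L · ε/(1−ε) = 2.70 kΩ × 0.0720/0.9280 = 209 Ω.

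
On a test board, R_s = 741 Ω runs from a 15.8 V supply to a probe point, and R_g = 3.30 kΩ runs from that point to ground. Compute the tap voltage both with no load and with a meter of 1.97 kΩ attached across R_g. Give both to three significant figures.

Unloaded: 12.9 V; loaded: 9.87 V

Open-circuit: V = 15.8 × 3300/(741 + 3300) = 12.9 V.
With the load, R_g becomes R_g‖R_L = 1234 Ω, so V = 15.8 × 1234/1975 = 9.87 V.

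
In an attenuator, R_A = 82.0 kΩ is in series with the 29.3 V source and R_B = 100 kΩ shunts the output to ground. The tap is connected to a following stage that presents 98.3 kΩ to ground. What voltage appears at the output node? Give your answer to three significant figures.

V_out ≈ 11.0 V

The load sits in parallel with R_B: R_B‖R_L = (100 × 98.3) / (100 + 98.3) = 49.57 kΩ.
V_out = 29.3 × 49.57 / (82.0 + 49.57) = 29.3 × 49.57/131.6 = 11.0 V.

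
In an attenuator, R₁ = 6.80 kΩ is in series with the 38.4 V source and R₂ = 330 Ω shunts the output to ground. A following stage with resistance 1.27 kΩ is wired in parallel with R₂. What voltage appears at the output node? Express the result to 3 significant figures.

V_out ≈ 1.42 V

The load sits in parallel with R₂: R₂‖R_L = (330 × 1270) / (330 + 1270) = 261.9 Ω.
V_out = 38.4 × 261.9 / (6800 + 261.9) = 38.4 × 261.9/7062 = 1.42 V.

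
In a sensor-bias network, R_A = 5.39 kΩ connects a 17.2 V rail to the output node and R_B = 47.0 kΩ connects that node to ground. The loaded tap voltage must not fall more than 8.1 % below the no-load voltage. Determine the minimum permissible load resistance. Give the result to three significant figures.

Output resistance R_th = R_A‖R_B = (5.39 × 47.0)/52.39 = 4.835 kΩ.
The fractional drop is R_th/(R_th + R_L); requiring this ≤ 0.0810 gives R_L ≥ R_th(1/0.0810 − 1) = 4.835 × 11.35 = 54.9 kΩ.

R_L(min) ≈ 54.9 kΩ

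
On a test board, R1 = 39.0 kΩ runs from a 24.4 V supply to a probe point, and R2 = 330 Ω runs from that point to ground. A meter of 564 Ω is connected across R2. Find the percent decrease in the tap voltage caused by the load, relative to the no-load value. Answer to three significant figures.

Unloaded V = 24.4 × 330/39330 = 0.2047 V.
Loaded: R2‖R_L = 208.2 Ω, giving V = 24.4 × 208.2/39210 = 0.1296 V.
Drop = (0.2047 − 0.1296) / 0.2047 = 36.7 %.

36.7 %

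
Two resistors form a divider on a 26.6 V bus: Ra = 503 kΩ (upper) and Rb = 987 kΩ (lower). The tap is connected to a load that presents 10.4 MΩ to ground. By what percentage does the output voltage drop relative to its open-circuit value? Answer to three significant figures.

3.10 %

The divider's output (Thévenin) resistance is Ra‖Rb = 333.2 kΩ.
Fractional drop under load = R_th/(R_th + R_L) = 333.2 / (333.2 + 10400) = 0.03104.
So the output falls by 3.10 %.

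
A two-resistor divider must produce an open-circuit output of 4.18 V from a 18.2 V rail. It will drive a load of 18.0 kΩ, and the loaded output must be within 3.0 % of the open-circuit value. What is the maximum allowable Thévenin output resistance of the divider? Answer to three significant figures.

R_th ≤ 557 Ω

Loading drop = R_th/(R_th + R_L) ≤ 0.0300, so R_th ≤ R_L · ε/(1−ε) = 18.0 kΩ × 0.0300/0.9700 = 557 Ω.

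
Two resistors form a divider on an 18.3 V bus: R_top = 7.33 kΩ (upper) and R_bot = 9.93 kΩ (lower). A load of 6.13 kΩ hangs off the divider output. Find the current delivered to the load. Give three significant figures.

I_L ≈ 1.02 mA

R_bot‖R_L = 3.790 kΩ; V_out = 18.3 × 3.790/11.12 = 6.237 V.
I_L = V_out / R_L = 6.237 / 6.13 kΩ = 1.02 mA.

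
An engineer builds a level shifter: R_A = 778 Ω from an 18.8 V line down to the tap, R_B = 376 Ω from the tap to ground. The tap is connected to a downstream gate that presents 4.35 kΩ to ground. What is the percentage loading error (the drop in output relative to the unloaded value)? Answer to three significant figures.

5.51 %

The divider's output (Thévenin) resistance is R_A‖R_B = 253.5 Ω.
Fractional drop under load = R_th/(R_th + R_L) = 253.5 / (253.5 + 4350) = 0.05506.
So the output falls by 5.51 %.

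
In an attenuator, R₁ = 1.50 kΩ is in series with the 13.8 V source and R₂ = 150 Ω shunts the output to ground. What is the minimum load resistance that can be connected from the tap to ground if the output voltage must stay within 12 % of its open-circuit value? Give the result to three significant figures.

Output resistance R_th = R₁‖R₂ = (1500 × 150)/1650 = 136.4 Ω.
The fractional drop is R_th/(R_th + R_L); requiring this ≤ 0.120 gives R_L ≥ R_th(1/0.120 − 1) = 136.4 × 7.333 = 1.00 kΩ.

R_L(min) ≈ 1.00 kΩ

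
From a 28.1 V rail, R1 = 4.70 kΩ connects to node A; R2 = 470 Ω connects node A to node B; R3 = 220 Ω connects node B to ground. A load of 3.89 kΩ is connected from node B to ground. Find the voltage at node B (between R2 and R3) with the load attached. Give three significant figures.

At node B, R3 is in parallel with the load: R3‖R_L = 208.2 Ω.
Below node A the resistance is R2 + (R3‖R_L) = 678.2 Ω, so V_A = 28.1 × 678.2/5378 = 3.544 V.
Then V_B = V_A × (R3‖R_L)/(R2 + R3‖R_L) = 3.544 × 208.2/678.2 = 1.09 V.

V ≈ 1.09 V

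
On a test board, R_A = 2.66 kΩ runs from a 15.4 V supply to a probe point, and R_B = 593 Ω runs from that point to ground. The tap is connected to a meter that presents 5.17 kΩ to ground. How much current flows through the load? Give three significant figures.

I_L ≈ 0.496 mA

R_B‖R_L = 532.0 Ω; V_out = 15.4 × 532.0/3192 = 2.567 V.
I_L = V_out / R_L = 2.567 / 5.17 kΩ = 0.496 mA.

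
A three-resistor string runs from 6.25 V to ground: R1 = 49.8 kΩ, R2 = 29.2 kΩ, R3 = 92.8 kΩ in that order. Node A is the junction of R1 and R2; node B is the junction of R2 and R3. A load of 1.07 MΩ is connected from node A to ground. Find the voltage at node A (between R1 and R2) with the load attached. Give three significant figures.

Below node A the series string R2+R3 = 122.0 kΩ sits in parallel with the 1070 kΩ load: 109.5 kΩ.
V_A = 6.25 × 109.5/(49.8 + 109.5) = 4.30 V.

V ≈ 4.30 V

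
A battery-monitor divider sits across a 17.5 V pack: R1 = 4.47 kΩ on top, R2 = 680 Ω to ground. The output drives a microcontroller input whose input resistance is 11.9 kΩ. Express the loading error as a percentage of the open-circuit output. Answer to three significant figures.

4.73 %

The divider's output (Thévenin) resistance is R1‖R2 = 590.2 Ω.
Fractional drop under load = R_th/(R_th + R_L) = 590.2 / (590.2 + 11900) = 0.04725.
So the output falls by 4.73 %.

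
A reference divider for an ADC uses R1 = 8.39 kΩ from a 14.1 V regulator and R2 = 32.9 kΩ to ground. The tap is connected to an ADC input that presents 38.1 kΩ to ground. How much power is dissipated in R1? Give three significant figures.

P ≈ 2.46 mW

Total resistance from the source is R1 + (R2‖R_L) = 26.04 kΩ, so I = 14.1/26.04 kΩ = 0.5414 mA.
P = I²·R1 = (0.5414 mA)² × 8.39 kΩ = 2.46 mW.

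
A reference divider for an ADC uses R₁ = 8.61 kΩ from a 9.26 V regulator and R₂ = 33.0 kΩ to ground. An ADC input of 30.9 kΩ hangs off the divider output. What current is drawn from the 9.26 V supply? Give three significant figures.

I ≈ 0.377 mA

R₂‖R_L = 15.96 kΩ, so the source sees R₁ + R₂‖R_L = 24.57 kΩ.
I = 9.26 V / 24.57 kΩ = 0.377 mA.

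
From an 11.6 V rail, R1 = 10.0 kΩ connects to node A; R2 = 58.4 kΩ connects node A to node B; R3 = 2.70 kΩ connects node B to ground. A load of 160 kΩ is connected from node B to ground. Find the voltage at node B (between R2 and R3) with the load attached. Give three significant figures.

At node B, R3 is in parallel with the load: R3‖R_L = 2.655 kΩ.
Below node A the resistance is R2 + (R3‖R_L) = 61.06 kΩ, so V_A = 11.6 × 61.06/71.06 = 9.967 V.
Then V_B = V_A × (R3‖R_L)/(R2 + R3‖R_L) = 9.967 × 2.655/61.06 = 0.433 V.

V ≈ 0.433 V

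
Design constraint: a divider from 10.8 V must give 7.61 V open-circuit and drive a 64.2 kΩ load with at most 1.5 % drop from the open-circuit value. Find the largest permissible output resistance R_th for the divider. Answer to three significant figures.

Loading drop = R_th/(R_th + R_L) ≤ 0.0150, so R_th ≤ R_L · ε/(1−ε) = 64.2 kΩ × 0.0150/0.9850 = 978 Ω.

R_th ≤ 978 Ω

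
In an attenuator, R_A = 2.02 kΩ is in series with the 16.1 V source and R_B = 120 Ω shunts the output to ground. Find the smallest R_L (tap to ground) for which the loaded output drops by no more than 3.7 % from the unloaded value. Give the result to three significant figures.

Output resistance R_th = R_A‖R_B = (2020 × 120)/2140 = 113.3 Ω.
The fractional drop is R_th/(R_th + R_L); requiring this ≤ 0.0370 gives R_L ≥ R_th(1/0.0370 − 1) = 113.3 × 26.03 = 2.95 kΩ.

R_L(min) ≈ 2.95 kΩ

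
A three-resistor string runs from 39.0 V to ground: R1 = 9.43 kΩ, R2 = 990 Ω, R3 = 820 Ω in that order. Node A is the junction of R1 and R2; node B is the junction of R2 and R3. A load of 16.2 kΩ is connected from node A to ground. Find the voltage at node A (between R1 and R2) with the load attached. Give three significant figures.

V ≈ 5.74 V

Below node A the series string R2+R3 = 1810 Ω sits in parallel with the 16200 Ω load: 1628 Ω.
V_A = 39.0 × 1628/(9430 + 1628) = 5.74 V.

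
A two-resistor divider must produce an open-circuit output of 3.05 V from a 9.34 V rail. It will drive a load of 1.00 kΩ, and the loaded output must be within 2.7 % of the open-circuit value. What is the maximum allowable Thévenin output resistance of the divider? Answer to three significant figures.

R_th ≤ 27.7 Ω

Loading drop = R_th/(R_th + R_L) ≤ 0.0270, so R_th ≤ R_L · ε/(1−ε) = 1.00 kΩ × 0.0270/0.9730 = 27.7 Ω.
(Any R1, R2 with R2/(R1+R2) = 0.327 and R1‖R2 ≤ 27.7 Ω will meet the spec.)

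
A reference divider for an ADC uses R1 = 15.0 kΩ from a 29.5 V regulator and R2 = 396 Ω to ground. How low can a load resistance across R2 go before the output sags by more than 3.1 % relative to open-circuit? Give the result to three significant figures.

R_L(min) ≈ 12.1 kΩ

Output resistance R_th = R1‖R2 = (15000 × 396)/15400 = 385.8 Ω.
The fractional drop is R_th/(R_th + R_L); requiring this ≤ 0.0310 gives R_L ≥ R_th(1/0.0310 − 1) = 385.8 × 31.26 = 12.1 kΩ.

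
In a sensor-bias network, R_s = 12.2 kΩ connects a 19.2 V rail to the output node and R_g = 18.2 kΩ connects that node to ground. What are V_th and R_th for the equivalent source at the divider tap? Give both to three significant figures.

V_th = 11.5 V, R_th = 7.30 kΩ

V_th is the open-circuit tap voltage: 19.2 × 18.2/(12.2 + 18.2) = 11.5 V.
With the supply zeroed, R_s and R_g appear in parallel from the tap: R_th = R_s‖R_g = (12.2 × 18.2)/30.40 = 7.30 kΩ.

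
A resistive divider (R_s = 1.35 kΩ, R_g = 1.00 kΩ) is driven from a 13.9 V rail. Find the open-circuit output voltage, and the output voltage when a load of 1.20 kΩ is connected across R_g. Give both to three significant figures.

Unloaded: 5.91 V; loaded: 4.00 V

Open-circuit: V = 13.9 × 1.00/(1.35 + 1.00) = 5.91 V.
With the load, R_g becomes R_g‖R_L = 0.5455 kΩ, so V = 13.9 × 0.5455/1.895 = 4.00 V.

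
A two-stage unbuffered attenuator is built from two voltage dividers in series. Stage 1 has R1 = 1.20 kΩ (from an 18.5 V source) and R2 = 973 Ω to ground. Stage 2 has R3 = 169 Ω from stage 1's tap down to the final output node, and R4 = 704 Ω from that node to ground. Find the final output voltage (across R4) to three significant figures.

V_out ≈ 4.14 V

Stage 2 presents R3+R4 = 873.0 Ω as a load on stage 1's tap.
Stage 1's lower leg becomes R2‖(R3+R4) = 460.1 Ω, so V_mid = 18.5 × 460.1/1660 = 5.128 V.
Stage 2 is itself unloaded: V_out = V_mid × R4/(R3+R4) = 5.128 × 704/873.0 = 4.14 V.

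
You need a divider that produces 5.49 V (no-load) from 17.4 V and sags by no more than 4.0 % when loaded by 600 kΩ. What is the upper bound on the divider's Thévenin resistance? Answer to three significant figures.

Loading drop = R_th/(R_th + R_L) ≤ 0.0400, so R_th ≤ R_L · ε/(1−ε) = 600 kΩ × 0.0400/0.9600 = 25.0 kΩ.

R_th ≤ 25.0 kΩ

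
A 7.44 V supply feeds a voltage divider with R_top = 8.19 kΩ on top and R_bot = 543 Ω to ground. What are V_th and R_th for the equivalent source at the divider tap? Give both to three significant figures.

V_th is the open-circuit tap voltage: 7.44 × 543/(8190 + 543) = 0.463 V.
With the supply zeroed, R_top and R_bot appear in parallel from the tap: R_th = R_top‖R_bot = (8190 × 543)/8733 = 509 Ω.

V_th = 0.463 V, R_th = 509 Ω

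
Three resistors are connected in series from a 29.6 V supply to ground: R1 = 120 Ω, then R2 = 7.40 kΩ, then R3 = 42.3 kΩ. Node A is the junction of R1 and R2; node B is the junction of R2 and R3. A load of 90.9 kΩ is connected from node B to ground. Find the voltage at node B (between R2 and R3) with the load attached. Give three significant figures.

V ≈ 23.5 V

At node B, R3 is in parallel with the load: R3‖R_L = 28870 Ω.
Below node A the resistance is R2 + (R3‖R_L) = 36270 Ω, so V_A = 29.6 × 36270/36390 = 29.50 V.
Then V_B = V_A × (R3‖R_L)/(R2 + R3‖R_L) = 29.50 × 28870/36270 = 23.5 V.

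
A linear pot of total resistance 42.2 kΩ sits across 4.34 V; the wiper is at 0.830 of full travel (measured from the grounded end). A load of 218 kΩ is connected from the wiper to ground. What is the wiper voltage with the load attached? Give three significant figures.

The wiper splits the pot into (1−α)R = 7.174 kΩ above and αR = 35.03 kΩ below.
Lower section ‖ load = 30.18 kΩ.
V_wiper = 4.34 × 30.18/(7.174 + 30.18) = 3.51 V.

V ≈ 3.51 V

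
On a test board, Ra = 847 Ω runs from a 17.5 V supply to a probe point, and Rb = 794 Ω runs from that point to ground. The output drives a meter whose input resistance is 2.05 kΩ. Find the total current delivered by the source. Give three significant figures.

I ≈ 12.3 mA

Rb‖R_L = 572.3 Ω, so the source sees Ra + Rb‖R_L = 1419 Ω.
I = 17.5 V / 1419 Ω = 12.3 mA.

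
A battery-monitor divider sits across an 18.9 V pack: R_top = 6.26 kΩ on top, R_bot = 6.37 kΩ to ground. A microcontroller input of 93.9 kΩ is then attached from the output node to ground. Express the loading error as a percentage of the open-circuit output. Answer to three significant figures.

The divider's output (Thévenin) resistance is R_top‖R_bot = 3.157 kΩ.
Fractional drop under load = R_th/(R_th + R_L) = 3.157 / (3.157 + 93.9) = 0.03253.
So the output falls by 3.25 %.

3.25 %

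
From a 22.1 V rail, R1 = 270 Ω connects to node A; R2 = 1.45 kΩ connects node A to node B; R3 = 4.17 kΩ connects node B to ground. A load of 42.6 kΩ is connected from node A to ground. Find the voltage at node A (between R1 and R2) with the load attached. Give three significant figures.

V ≈ 21.0 V

Below node A the series string R2+R3 = 5620 Ω sits in parallel with the 42600 Ω load: 4965 Ω.
V_A = 22.1 × 4965/(270 + 4965) = 21.0 V.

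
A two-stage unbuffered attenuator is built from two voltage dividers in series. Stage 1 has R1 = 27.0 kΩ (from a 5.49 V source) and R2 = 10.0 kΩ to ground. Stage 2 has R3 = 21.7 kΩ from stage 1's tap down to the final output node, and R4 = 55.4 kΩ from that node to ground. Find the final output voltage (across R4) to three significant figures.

V_out ≈ 0.974 V

Stage 2 presents R3+R4 = 77.10 kΩ as a load on stage 1's tap.
Stage 1's lower leg becomes R2‖(R3+R4) = 8.852 kΩ, so V_mid = 5.49 × 8.852/35.85 = 1.355 V.
Stage 2 is itself unloaded: V_out = V_mid × R4/(R3+R4) = 1.355 × 55.4/77.10 = 0.974 V.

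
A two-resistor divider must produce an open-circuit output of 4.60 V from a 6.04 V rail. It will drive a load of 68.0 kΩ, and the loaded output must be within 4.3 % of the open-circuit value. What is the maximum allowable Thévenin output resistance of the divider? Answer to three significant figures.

Loading drop = R_th/(R_th + R_L) ≤ 0.0430, so R_th ≤ R_L · ε/(1−ε) = 68.0 kΩ × 0.0430/0.9570 = 3.06 kΩ.

R_th ≤ 3.06 kΩ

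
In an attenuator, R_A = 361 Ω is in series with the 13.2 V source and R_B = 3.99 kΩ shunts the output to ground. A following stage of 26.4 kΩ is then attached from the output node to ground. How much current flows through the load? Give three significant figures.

R_B‖R_L = 3466 Ω; V_out = 13.2 × 3466/3827 = 11.95 V.
I_L = V_out / R_L = 11.95 / 26.4 kΩ = 0.453 mA.

I_L ≈ 0.453 mA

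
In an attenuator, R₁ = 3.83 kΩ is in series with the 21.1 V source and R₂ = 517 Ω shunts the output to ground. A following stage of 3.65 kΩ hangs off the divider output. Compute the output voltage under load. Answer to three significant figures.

The load sits in parallel with R₂: R₂‖R_L = (517 × 3650) / (517 + 3650) = 452.9 Ω.
V_out = 21.1 × 452.9 / (3830 + 452.9) = 21.1 × 452.9/4283 = 2.23 V.
(Unloaded it would have been 2.51 V.)

V_out ≈ 2.23 V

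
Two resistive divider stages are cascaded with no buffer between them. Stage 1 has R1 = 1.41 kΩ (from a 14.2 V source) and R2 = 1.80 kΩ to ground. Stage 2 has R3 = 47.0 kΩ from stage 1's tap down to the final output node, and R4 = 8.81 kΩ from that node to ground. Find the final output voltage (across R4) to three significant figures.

V_out ≈ 1.24 V

Stage 2 presents R3+R4 = 55.81 kΩ as a load on stage 1's tap.
Stage 1's lower leg becomes R2‖(R3+R4) = 1.744 kΩ, so V_mid = 14.2 × 1.744/3.154 = 7.851 V.
Stage 2 is itself unloaded: V_out = V_mid × R4/(R3+R4) = 7.851 × 8.81/55.81 = 1.24 V.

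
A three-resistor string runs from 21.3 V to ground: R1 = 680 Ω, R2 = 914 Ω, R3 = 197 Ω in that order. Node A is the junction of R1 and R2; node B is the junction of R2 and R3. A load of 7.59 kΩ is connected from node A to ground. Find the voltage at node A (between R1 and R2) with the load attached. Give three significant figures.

Below node A the series string R2+R3 = 1111 Ω sits in parallel with the 7590 Ω load: 969.1 Ω.
V_A = 21.3 × 969.1/(680 + 969.1) = 12.5 V.

V ≈ 12.5 V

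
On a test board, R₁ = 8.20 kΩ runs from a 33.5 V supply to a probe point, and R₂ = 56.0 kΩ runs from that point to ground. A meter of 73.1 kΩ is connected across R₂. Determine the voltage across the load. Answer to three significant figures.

V_out ≈ 26.6 V

The load sits in parallel with R₂: R₂‖R_L = (56.0 × 73.1) / (56.0 + 73.1) = 31.71 kΩ.
V_out = 33.5 × 31.71 / (8.20 + 31.71) = 33.5 × 31.71/39.91 = 26.6 V.
(Unloaded it would have been 29.2 V.)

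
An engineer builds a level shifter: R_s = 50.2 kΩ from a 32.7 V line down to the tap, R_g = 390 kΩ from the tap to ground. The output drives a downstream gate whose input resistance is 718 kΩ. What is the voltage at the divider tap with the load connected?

The load sits in parallel with R_g: R_g‖R_L = (390 × 718) / (390 + 718) = 252.7 kΩ.
V_out = 32.7 × 252.7 / (50.2 + 252.7) = 32.7 × 252.7/302.9 = 27.3 V.
(Unloaded it would have been 29.0 V.)

V_out ≈ 27.3 V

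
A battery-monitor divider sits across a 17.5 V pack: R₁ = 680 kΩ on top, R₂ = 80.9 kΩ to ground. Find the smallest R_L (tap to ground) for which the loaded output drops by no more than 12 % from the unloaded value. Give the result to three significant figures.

R_L(min) ≈ 530 kΩ

Output resistance R_th = R₁‖R₂ = (680 × 80.9)/760.9 = 72.30 kΩ.
The fractional drop is R_th/(R_th + R_L); requiring this ≤ 0.120 gives R_L ≥ R_th(1/0.120 − 1) = 72.30 × 7.333 = 530 kΩ.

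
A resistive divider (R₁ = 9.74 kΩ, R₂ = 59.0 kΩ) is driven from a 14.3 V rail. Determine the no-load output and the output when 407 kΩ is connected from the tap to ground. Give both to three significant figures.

Open-circuit: V = 14.3 × 59.0/(9.74 + 59.0) = 12.3 V.
With the load, R₂ becomes R₂‖R_L = 51.53 kΩ, so V = 14.3 × 51.53/61.27 = 12.0 V.

Unloaded: 12.3 V; loaded: 12.0 V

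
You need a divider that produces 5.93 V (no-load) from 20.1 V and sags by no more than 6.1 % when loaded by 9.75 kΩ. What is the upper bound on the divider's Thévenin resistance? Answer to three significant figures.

R_th ≤ 633 Ω

Loading drop = R_th/(R_th + R_L) ≤ 0.0610, so R_th ≤ R_L · ε/(1−ε) = 9.75 kΩ × 0.0610/0.9390 = 633 Ω.
(Any R1, R2 with R2/(R1+R2) = 0.295 and R1‖R2 ≤ 633 Ω will meet the spec.)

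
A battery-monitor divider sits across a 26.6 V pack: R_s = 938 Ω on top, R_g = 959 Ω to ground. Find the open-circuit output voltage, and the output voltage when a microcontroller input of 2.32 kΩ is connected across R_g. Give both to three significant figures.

Open-circuit: V = 26.6 × 959/(938 + 959) = 13.4 V.
With the load, R_g becomes R_g‖R_L = 678.5 Ω, so V = 26.6 × 678.5/1617 = 11.2 V.

Unloaded: 13.4 V; loaded: 11.2 V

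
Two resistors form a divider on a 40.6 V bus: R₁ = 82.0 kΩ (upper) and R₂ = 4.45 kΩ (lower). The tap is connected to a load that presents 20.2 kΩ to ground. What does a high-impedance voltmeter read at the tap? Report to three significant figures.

V_out ≈ 1.73 V

The load sits in parallel with R₂: R₂‖R_L = (4.45 × 20.2) / (4.45 + 20.2) = 3.647 kΩ.
V_out = 40.6 × 3.647 / (82.0 + 3.647) = 40.6 × 3.647/85.65 = 1.73 V.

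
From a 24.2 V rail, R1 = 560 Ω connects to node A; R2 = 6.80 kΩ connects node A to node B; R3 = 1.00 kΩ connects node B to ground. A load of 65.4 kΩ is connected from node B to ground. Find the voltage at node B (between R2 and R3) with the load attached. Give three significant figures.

At node B, R3 is in parallel with the load: R3‖R_L = 984.9 Ω.
Below node A the resistance is R2 + (R3‖R_L) = 7785 Ω, so V_A = 24.2 × 7785/8345 = 22.58 V.
Then V_B = V_A × (R3‖R_L)/(R2 + R3‖R_L) = 22.58 × 984.9/7785 = 2.86 V.

V ≈ 2.86 V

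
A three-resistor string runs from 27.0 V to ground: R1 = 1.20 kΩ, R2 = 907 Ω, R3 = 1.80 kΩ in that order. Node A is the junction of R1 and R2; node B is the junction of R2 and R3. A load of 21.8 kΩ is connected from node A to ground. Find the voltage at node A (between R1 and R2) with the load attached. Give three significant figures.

V ≈ 18.0 V

Below node A the series string R2+R3 = 2707 Ω sits in parallel with the 21800 Ω load: 2408 Ω.
V_A = 27.0 × 2408/(1200 + 2408) = 18.0 V.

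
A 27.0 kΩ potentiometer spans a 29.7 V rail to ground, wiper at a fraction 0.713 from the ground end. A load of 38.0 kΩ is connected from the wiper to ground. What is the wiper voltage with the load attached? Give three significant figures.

V ≈ 18.5 V

The wiper splits the pot into (1−α)R = 7.749 kΩ above and αR = 19.25 kΩ below.
Lower section ‖ load = 12.78 kΩ.
V_wiper = 29.7 × 12.78/(7.749 + 12.78) = 18.5 V.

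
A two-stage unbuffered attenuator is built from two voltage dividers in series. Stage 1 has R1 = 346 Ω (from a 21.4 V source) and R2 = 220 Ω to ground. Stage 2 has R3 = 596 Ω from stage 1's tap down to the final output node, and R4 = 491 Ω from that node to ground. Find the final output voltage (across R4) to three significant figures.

V_out ≈ 3.34 V

Stage 2 presents R3+R4 = 1087 Ω as a load on stage 1's tap.
Stage 1's lower leg becomes R2‖(R3+R4) = 183.0 Ω, so V_mid = 21.4 × 183.0/529.0 = 7.402 V.
Stage 2 is itself unloaded: V_out = V_mid × R4/(R3+R4) = 7.402 × 491/1087 = 3.34 V.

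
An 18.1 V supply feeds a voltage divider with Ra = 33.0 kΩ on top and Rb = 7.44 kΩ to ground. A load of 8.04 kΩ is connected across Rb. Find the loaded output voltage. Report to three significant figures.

V_out ≈ 1.90 V

The load sits in parallel with Rb: Rb‖R_L = (7.44 × 8.04) / (7.44 + 8.04) = 3.864 kΩ.
V_out = 18.1 × 3.864 / (33.0 + 3.864) = 18.1 × 3.864/36.86 = 1.90 V.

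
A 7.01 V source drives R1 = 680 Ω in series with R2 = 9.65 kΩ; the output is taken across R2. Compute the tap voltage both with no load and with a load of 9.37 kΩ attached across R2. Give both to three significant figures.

Unloaded: 6.55 V; loaded: 6.13 V

Open-circuit: V = 7.01 × 9650/(680 + 9650) = 6.55 V.
With the load, R2 becomes R2‖R_L = 4754 Ω, so V = 7.01 × 4754/5434 = 6.13 V.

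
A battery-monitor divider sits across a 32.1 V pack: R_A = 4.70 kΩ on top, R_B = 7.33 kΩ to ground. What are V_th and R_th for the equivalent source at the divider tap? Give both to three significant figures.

V_th = 19.6 V, R_th = 2.86 kΩ

V_th is the open-circuit tap voltage: 32.1 × 7.33/(4.70 + 7.33) = 19.6 V.
With the supply zeroed, R_A and R_B appear in parallel from the tap: R_th = R_A‖R_B = (4.70 × 7.33)/12.03 = 2.86 kΩ.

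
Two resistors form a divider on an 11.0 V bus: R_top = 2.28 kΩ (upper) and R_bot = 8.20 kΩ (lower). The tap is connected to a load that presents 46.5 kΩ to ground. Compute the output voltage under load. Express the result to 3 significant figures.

The load sits in parallel with R_bot: R_bot‖R_L = (8.20 × 46.5) / (8.20 + 46.5) = 6.971 kΩ.
V_out = 11.0 × 6.971 / (2.28 + 6.971) = 11.0 × 6.971/9.251 = 8.29 V.

V_out ≈ 8.29 V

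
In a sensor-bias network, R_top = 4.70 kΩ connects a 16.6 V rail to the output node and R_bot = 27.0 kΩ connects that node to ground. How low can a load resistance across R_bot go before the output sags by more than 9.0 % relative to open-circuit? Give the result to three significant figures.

R_L(min) ≈ 40.5 kΩ

Output resistance R_th = R_top‖R_bot = (4.70 × 27.0)/31.70 = 4.003 kΩ.
The fractional drop is R_th/(R_th + R_L); requiring this ≤ 0.0900 gives R_L ≥ R_th(1/0.0900 − 1) = 4.003 × 10.11 = 40.5 kΩ.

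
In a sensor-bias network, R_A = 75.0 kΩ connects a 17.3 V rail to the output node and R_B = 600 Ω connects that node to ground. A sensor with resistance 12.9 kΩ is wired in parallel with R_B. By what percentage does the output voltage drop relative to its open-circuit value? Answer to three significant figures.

4.41 %

The divider's output (Thévenin) resistance is R_A‖R_B = 595.2 Ω.
Fractional drop under load = R_th/(R_th + R_L) = 595.2 / (595.2 + 12900) = 0.04411.
So the output falls by 4.41 %.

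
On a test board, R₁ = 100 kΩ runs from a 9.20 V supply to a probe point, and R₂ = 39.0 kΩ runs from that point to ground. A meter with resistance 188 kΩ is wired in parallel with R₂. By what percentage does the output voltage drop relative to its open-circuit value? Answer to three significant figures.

13.0 %

Unloaded V = 9.20 × 39.0/139.0 = 2.5813 V.
Loaded: R₂‖R_L = 32.30 kΩ, giving V = 9.20 × 32.30/132.3 = 2.2461 V.
Drop = (2.5813 − 2.2461) / 2.5813 = 13.0 %.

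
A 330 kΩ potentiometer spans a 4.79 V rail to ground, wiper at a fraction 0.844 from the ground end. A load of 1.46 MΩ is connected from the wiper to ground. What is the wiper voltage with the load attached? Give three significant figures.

The wiper splits the pot into (1−α)R = 51.48 kΩ above and αR = 278.5 kΩ below.
Lower section ‖ load = 233.9 kΩ.
V_wiper = 4.79 × 233.9/(51.48 + 233.9) = 3.93 V.

V ≈ 3.93 V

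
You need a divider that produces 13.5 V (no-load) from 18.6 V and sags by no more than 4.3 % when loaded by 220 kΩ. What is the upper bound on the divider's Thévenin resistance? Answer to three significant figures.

Loading drop = R_th/(R_th + R_L) ≤ 0.0430, so R_th ≤ R_L · ε/(1−ε) = 220 kΩ × 0.0430/0.9570 = 9.89 kΩ.

R_th ≤ 9.89 kΩ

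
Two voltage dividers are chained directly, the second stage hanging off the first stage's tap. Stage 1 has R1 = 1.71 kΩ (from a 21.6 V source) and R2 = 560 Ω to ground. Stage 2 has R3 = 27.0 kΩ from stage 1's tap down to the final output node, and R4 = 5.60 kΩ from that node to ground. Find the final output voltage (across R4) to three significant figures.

Stage 2 presents R3+R4 = 32600 Ω as a load on stage 1's tap.
Stage 1's lower leg becomes R2‖(R3+R4) = 550.5 Ω, so V_mid = 21.6 × 550.5/2261 = 5.261 V.
Stage 2 is itself unloaded: V_out = V_mid × R4/(R3+R4) = 5.261 × 5600/32600 = 0.904 V.

V_out ≈ 0.904 V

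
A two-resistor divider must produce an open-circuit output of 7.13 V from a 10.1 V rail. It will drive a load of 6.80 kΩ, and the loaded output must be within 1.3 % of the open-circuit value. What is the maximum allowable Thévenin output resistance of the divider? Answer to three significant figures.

Loading drop = R_th/(R_th + R_L) ≤ 0.0130, so R_th ≤ R_L · ε/(1−ε) = 6.80 kΩ × 0.0130/0.9870 = 89.6 Ω.
(Any R1, R2 with R2/(R1+R2) = 0.706 and R1‖R2 ≤ 89.6 Ω will meet the spec.)

R_th ≤ 89.6 Ω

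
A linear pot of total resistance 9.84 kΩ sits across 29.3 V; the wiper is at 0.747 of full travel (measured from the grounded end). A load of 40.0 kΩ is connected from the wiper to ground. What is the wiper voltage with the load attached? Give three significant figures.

The wiper splits the pot into (1−α)R = 2.490 kΩ above and αR = 7.350 kΩ below.
Lower section ‖ load = 6.209 kΩ.
V_wiper = 29.3 × 6.209/(2.490 + 6.209) = 20.9 V.

V ≈ 20.9 V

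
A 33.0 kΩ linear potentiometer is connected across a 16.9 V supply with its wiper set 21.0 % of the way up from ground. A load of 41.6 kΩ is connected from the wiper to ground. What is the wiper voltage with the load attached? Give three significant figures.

The wiper splits the pot into (1−α)R = 26.07 kΩ above and αR = 6.930 kΩ below.
Lower section ‖ load = 5.940 kΩ.
V_wiper = 16.9 × 5.940/(26.07 + 5.940) = 3.14 V.

V ≈ 3.14 V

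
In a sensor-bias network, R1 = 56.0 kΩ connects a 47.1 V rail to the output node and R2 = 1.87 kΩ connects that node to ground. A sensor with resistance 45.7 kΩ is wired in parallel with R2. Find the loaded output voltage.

The load sits in parallel with R2: R2‖R_L = (1.87 × 45.7) / (1.87 + 45.7) = 1.796 kΩ.
V_out = 47.1 × 1.796 / (56.0 + 1.796) = 47.1 × 1.796/57.80 = 1.46 V.

V_out ≈ 1.46 V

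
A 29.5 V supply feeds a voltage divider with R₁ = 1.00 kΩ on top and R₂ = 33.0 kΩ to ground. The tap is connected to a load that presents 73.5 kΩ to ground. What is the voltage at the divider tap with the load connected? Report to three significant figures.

The load sits in parallel with R₂: R₂‖R_L = (33.0 × 73.5) / (33.0 + 73.5) = 22.77 kΩ.
V_out = 29.5 × 22.77 / (1.00 + 22.77) = 29.5 × 22.77/23.77 = 28.3 V.

V_out ≈ 28.3 V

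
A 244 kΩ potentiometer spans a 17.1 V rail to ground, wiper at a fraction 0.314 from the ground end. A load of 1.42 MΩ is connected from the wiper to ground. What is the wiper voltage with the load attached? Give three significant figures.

V ≈ 5.18 V

The wiper splits the pot into (1−α)R = 167.4 kΩ above and αR = 76.62 kΩ below.
Lower section ‖ load = 72.69 kΩ.
V_wiper = 17.1 × 72.69/(167.4 + 72.69) = 5.18 V.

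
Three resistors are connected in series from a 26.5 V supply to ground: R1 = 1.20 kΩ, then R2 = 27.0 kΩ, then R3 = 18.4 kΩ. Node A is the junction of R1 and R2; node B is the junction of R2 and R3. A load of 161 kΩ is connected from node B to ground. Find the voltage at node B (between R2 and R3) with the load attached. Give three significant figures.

At node B, R3 is in parallel with the load: R3‖R_L = 16.51 kΩ.
Below node A the resistance is R2 + (R3‖R_L) = 43.51 kΩ, so V_A = 26.5 × 43.51/44.71 = 25.79 V.
Then V_B = V_A × (R3‖R_L)/(R2 + R3‖R_L) = 25.79 × 16.51/43.51 = 9.79 V.

V ≈ 9.79 V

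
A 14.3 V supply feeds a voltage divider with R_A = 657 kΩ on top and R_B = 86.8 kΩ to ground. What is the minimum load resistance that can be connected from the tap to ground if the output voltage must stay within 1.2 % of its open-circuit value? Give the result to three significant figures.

Output resistance R_th = R_A‖R_B = (657 × 86.8)/743.8 = 76.67 kΩ.
The fractional drop is R_th/(R_th + R_L); requiring this ≤ 0.0120 gives R_L ≥ R_th(1/0.0120 − 1) = 76.67 × 82.33 = 6.31 MΩ.

R_L(min) ≈ 6.31 MΩ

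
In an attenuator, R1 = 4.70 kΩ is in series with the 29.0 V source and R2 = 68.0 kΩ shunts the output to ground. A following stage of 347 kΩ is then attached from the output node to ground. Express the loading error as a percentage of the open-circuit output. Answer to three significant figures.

1.25 %

The divider's output (Thévenin) resistance is R1‖R2 = 4.396 kΩ.
Fractional drop under load = R_th/(R_th + R_L) = 4.396 / (4.396 + 347) = 0.01251.
So the output falls by 1.25 %.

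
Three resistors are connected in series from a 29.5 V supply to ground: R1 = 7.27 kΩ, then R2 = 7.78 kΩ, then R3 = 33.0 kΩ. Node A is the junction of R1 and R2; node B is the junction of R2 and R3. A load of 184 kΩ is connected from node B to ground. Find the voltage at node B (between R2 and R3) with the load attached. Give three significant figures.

V ≈ 19.2 V

At node B, R3 is in parallel with the load: R3‖R_L = 27.98 kΩ.
Below node A the resistance is R2 + (R3‖R_L) = 35.76 kΩ, so V_A = 29.5 × 35.76/43.03 = 24.52 V.
Then V_B = V_A × (R3‖R_L)/(R2 + R3‖R_L) = 24.52 × 27.98/35.76 = 19.2 V.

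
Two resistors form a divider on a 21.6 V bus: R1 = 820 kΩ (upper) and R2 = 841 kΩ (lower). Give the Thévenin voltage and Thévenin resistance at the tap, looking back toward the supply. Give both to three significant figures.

V_th = 10.9 V, R_th = 415 kΩ

V_th is the open-circuit tap voltage: 21.6 × 841/(820 + 841) = 10.9 V.
With the supply zeroed, R1 and R2 appear in parallel from the tap: R_th = R1‖R2 = (820 × 841)/1661 = 415 kΩ.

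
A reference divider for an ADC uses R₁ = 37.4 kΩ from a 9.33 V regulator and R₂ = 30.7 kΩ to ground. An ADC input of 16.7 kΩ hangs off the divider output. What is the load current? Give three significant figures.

I_L ≈ 0.125 mA

R₂‖R_L = 10.82 kΩ; V_out = 9.33 × 10.82/48.22 = 2.093 V.
I_L = V_out / R_L = 2.093 / 16.7 kΩ = 0.125 mA.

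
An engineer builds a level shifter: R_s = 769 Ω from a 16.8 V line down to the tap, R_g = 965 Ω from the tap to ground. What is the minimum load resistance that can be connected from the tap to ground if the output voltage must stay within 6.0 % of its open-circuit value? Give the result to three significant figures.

R_L(min) ≈ 6.70 kΩ

Output resistance R_th = R_s‖R_g = (769 × 965)/1734 = 428.0 Ω.
The fractional drop is R_th/(R_th + R_L); requiring this ≤ 0.0600 gives R_L ≥ R_th(1/0.0600 − 1) = 428.0 × 15.67 = 6.70 kΩ.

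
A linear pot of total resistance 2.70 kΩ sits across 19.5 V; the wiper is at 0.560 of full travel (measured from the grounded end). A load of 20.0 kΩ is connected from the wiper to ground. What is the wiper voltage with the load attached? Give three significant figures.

The wiper splits the pot into (1−α)R = 1.188 kΩ above and αR = 1.512 kΩ below.
Lower section ‖ load = 1.406 kΩ.
V_wiper = 19.5 × 1.406/(1.188 + 1.406) = 10.6 V.

V ≈ 10.6 V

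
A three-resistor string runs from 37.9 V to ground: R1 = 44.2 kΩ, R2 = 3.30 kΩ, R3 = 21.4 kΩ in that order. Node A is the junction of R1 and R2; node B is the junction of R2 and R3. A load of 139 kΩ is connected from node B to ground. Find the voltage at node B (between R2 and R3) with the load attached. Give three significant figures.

At node B, R3 is in parallel with the load: R3‖R_L = 18.54 kΩ.
Below node A the resistance is R2 + (R3‖R_L) = 21.84 kΩ, so V_A = 37.9 × 21.84/66.04 = 12.54 V.
Then V_B = V_A × (R3‖R_L)/(R2 + R3‖R_L) = 12.54 × 18.54/21.84 = 10.6 V.

V ≈ 10.6 V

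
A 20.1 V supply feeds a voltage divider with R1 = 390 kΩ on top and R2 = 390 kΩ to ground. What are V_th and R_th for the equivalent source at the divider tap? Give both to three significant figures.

V_th = 10.1 V, R_th = 195 kΩ

V_th is the open-circuit tap voltage: 20.1 × 390/(390 + 390) = 10.1 V.
With the supply zeroed, R1 and R2 appear in parallel from the tap: R_th = R1‖R2 = (390 × 390)/780.0 = 195 kΩ.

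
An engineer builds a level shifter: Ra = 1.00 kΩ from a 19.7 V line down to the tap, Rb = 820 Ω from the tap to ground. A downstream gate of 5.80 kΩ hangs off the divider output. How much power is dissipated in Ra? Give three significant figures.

Total resistance from the source is Ra + (Rb‖R_L) = 1718 Ω, so I = 19.7/1718 Ω = 11.46 mA.
P = I²·Ra = (11.46 mA)² × 1.00 kΩ = 131 mW.

P ≈ 131 mW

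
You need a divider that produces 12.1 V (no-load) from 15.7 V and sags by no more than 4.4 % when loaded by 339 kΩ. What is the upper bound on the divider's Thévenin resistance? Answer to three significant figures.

Loading drop = R_th/(R_th + R_L) ≤ 0.0440, so R_th ≤ R_L · ε/(1−ε) = 339 kΩ × 0.0440/0.9560 = 15.6 kΩ.

R_th ≤ 15.6 kΩ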